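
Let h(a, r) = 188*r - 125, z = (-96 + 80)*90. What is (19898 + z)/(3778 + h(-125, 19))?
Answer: 18458/7225 ≈ 2.5547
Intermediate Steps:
z = -1440 (z = -16*90 = -1440)
h(a, r) = -125 + 188*r
(19898 + z)/(3778 + h(-125, 19)) = (19898 - 1440)/(3778 + (-125 + 188*19)) = 18458/(3778 + (-125 + 3572)) = 18458/(3778 + 3447) = 18458/7225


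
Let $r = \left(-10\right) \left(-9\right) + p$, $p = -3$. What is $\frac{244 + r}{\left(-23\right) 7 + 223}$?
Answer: $\frac{331}{62} \approx 5.3387$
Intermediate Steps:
$r = 87$ ($r = \left(-10\right) \left(-9\right) - 3 = 90 - 3 = 87$)
$\frac{244 + r}{\left(-23\right) 7 + 223} = \frac{244 + 87}{\left(-23\right) 7 + 223} = \frac{331}{-161 + 223} = \frac{331}{62}$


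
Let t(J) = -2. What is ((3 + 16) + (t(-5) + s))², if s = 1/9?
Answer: 23716/81 ≈ 292.79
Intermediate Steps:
s = ⅑ ≈ 0.11111
((3 + 16) + (t(-5) + s))² = ((3 + 16) + (-2 + ⅑))² = (19 - 17/9)² = (154/9)² = 23716/81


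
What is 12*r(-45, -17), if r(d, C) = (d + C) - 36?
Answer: -1176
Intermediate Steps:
r(d, C) = -36 + C + d (r(d, C) = (C + d) - 36 = -36 + C + d)
12*r(-45, -17) = 12*(-36 - 17 - 45) = 12*(-98) = -1176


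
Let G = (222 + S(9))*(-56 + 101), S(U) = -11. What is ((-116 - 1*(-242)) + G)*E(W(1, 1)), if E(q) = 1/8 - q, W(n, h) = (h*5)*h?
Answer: -375219/8 ≈ -46902.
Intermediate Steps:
W(n, h) = 5*h² (W(n, h) = (5*h)*h = 5*h²)
E(q) = ⅛ - q
G = 9495 (G = (222 - 11)*(-56 + 101) = 211*45 = 9495)
((-116 - 1*(-242)) + G)*E(W(1, 1)) = ((-116 - 1*(-242)) + 9495)*(⅛ - 5*1²) = ((-116 + 242) + 9495)*(⅛ - 5) = (126 + 9495)*(⅛ - 1*5) = 9621*(⅛ - 5) = 9621*(-39/8) = -375219/8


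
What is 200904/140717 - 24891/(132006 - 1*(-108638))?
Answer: 44843755329/33862701748 ≈ 1.3243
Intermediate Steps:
200904/140717 - 24891/(132006 - 1*(-108638)) = 200904*(1/140717) - 24891/(132006 + 108638) = 200904/140717 - 24891/240644 = 44843755329/33862701748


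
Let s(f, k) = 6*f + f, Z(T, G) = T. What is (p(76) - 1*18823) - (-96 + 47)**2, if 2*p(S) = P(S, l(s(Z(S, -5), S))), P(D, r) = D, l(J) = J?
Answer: -21186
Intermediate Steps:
s(f, k) = 7*f
p(S) = S/2
(p(76) - 1*18823) - (-96 + 47)**2 = ((1/2)*76 - 1*18823) - (-96 + 47)**2 = (38 - 18823) - 1*(-49)**2 = -18785 - 1*2401 = -18785 - 2401 = -21186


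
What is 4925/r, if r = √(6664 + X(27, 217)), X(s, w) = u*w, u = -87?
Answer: -985*I*√12215/2443 ≈ -44.561*I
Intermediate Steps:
X(s, w) = -87*w
r = I*√12215 (r = √(6664 - 87*217) = √(6664 - 18879) = √(-12215) = I*√12215 ≈ 110.52*I)
4925/r = 4925/((I*√12215)) = 4925*(-I*√12215/12215) = -985*I*√12215/2443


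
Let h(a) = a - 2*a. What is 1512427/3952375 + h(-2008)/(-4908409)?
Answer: 1059381989949/2771410431625 ≈ 0.38225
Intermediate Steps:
h(a) = -a
1512427/3952375 + h(-2008)/(-4908409) = 1512427/3952375 - 1*(-2008)/(-4908409) = 1512427*(1/3952375) + 2008*(-1/4908409) = 216061/564625 - 2008/4908409 = 1059381989949/2771410431625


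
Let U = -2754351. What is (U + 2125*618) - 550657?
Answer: -1991758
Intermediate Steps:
(U + 2125*618) - 550657 = (-2754351 + 2125*618) - 550657 = (-2754351 + 1313250) - 550657 = -1441101 - 550657 = -1991758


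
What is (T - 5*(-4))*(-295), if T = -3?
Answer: -5015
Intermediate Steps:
(T - 5*(-4))*(-295) = (-3 - 5*(-4))*(-295) = (-3 + 20)*(-295) = 17*(-295) = -5015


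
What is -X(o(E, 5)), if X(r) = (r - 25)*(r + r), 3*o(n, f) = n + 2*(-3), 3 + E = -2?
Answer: -1892/9 ≈ -210.22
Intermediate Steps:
E = -5 (E = -3 - 2 = -5)
o(n, f) = -2 + n/3 (o(n, f) = (n + 2*(-3))/3 = (n - 6)/3 = (-6 + n)/3 = -2 + n/3)
X(r) = 2*r*(-25 + r) (X(r) = (-25 + r)*(2*r) = 2*r*(-25 + r))
-X(o(E, 5)) = -2*(-2 + (⅓)*(-5))*(-25 + (-2 + (⅓)*(-5))) = -2*(-2 - 5/3)*(-25 + (-2 - 5/3)) = -2*(-11)*(-25 - 11/3)/3 = -2*(-11)*(-86)/(3*3) = -1*1892/9 = -1892/9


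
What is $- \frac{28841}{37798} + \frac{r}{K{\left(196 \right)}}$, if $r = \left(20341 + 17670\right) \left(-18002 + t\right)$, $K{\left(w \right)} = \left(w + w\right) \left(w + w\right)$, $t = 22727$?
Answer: $\frac{484583116259}{414870848} \approx 1168.0$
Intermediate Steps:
$K{\left(w \right)} = 4 w^{2}$ ($K{\left(w \right)} = 2 w 2 w = 4 w^{2}$)
$r = 179601975$ ($r = \left(20341 + 17670\right) \left(-18002 + 22727\right) = 38011 \cdot 4725 = 179601975$)
$- \frac{28841}{37798} + \frac{r}{K{\left(196 \right)}} = - \frac{28841}{37798} + \frac{179601975}{4 \cdot 196^{2}} = \left(-28841\right) \frac{1}{37798} + \frac{179601975}{4 \cdot 38416} = - \frac{28841}{37798} + \frac{179601975}{153664} = - \frac{28841}{37798} + 179601975 \cdot \frac{1}{153664} = - \frac{28841}{37798} + \frac{25657425}{21952} = \frac{484583116259}{414870848}$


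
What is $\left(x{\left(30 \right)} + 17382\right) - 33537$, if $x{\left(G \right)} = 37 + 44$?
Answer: $-16074$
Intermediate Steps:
$x{\left(G \right)} = 81$
$\left(x{\left(30 \right)} + 17382\right) - 33537 = \left(81 + 17382\right) - 33537 = 17463 - 33537 = -16074$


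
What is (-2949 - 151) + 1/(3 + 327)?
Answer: -1022999/330 ≈ -3100.0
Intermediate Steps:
(-2949 - 151) + 1/(3 + 327) = -3100 + 1/330 = -1022999/330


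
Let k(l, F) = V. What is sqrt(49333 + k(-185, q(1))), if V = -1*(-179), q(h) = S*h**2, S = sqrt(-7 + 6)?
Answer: 2*sqrt(12378) ≈ 222.51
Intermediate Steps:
S = I (S = sqrt(-1) = I ≈ 1.0*I)
q(h) = I*h**2
V = 179
k(l, F) = 179
sqrt(49333 + k(-185, q(1))) = sqrt(49333 + 179) = sqrt(49512) = 2*sqrt(12378)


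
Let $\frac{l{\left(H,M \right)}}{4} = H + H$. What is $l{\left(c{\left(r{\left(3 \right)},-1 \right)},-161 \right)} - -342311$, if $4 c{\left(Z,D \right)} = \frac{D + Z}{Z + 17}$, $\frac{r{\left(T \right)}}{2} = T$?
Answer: $\frac{7873163}{23} \approx 3.4231 \cdot 10^{5}$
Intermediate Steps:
$r{\left(T \right)} = 2 T$
$c{\left(Z,D \right)} = \frac{D + Z}{4 \left(17 + Z\right)}$ ($c{\left(Z,D \right)} = \frac{\left(D + Z\right) \frac{1}{Z + 17}}{4} = \frac{\left(D + Z\right) \frac{1}{17 + Z}}{4} = \frac{\frac{1}{17 + Z} \left(D + Z\right)}{4} = \frac{D + Z}{4 \left(17 + Z\right)}$)
$l{\left(H,M \right)} = 8 H$ ($l{\left(H,M \right)} = 4 \left(H + H\right) = 4 \cdot 2 H = 8 H$)
$l{\left(c{\left(r{\left(3 \right)},-1 \right)},-161 \right)} - -342311 = 8 \frac{-1 + 2 \cdot 3}{4 \left(17 + 2 \cdot 3\right)} - -342311 = 8 \frac{-1 + 6}{4 \left(17 + 6\right)} + 342311 = 8 \cdot \frac{1}{4} \cdot \frac{1}{23} \cdot 5 + 342311 = 8 \cdot \frac{5}{92} + 342311 = \frac{10}{23} + 342311 = \frac{7873163}{23}$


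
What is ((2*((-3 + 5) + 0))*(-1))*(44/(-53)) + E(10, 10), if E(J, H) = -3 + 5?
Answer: 282/53 ≈ 5.3208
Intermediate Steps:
E(J, H) = 2
((2*((-3 + 5) + 0))*(-1))*(44/(-53)) + E(10, 10) = ((2*((-3 + 5) + 0))*(-1))*(44/(-53)) + 2 = ((2*(2 + 0))*(-1))*(44*(-1/53)) + 2 = ((2*2)*(-1))*(-44/53) + 2 = (4*(-1))*(-44/53) + 2 = -4*(-44/53) + 2 = 176/53 + 2 = 282/53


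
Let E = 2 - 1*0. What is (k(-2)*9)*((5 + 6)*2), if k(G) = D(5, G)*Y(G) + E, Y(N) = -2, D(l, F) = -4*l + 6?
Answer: 5940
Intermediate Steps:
D(l, F) = 6 - 4*l
E = 2 (E = 2 + 0 = 2)
k(G) = 30 (k(G) = (6 - 4*5)*(-2) + 2 = (6 - 20)*(-2) + 2 = -14*(-2) + 2 = 28 + 2 = 30)
(k(-2)*9)*((5 + 6)*2) = (30*9)*((5 + 6)*2) = 270*(11*2) = 270*22 = 5940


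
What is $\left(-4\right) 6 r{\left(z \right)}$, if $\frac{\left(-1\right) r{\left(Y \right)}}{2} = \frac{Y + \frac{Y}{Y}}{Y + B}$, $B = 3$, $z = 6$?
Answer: $\frac{112}{3} \approx 37.333$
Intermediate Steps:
$r{\left(Y \right)} = - \frac{2 \left(1 + Y\right)}{3 + Y}$ ($r{\left(Y \right)} = - 2 \frac{Y + \frac{Y}{Y}}{Y + 3} = - 2 \frac{Y + 1}{3 + Y} = - 2 \frac{1 + Y}{3 + Y} = - \frac{2 \left(1 + Y\right)}{3 + Y}$)
$\left(-4\right) 6 r{\left(z \right)} = \left(-4\right) 6 \frac{2 \left(-1 - 6\right)}{3 + 6} = - 24 \frac{2 \left(-1 - 6\right)}{9} = - 24 \cdot 2 \cdot \frac{1}{9} \left(-7\right) = \left(-24\right) \left(- \frac{14}{9}\right) = \frac{112}{3}$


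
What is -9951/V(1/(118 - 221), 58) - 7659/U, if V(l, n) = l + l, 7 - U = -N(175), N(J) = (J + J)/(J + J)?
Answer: 4092153/8 ≈ 5.1152e+5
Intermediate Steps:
N(J) = 1 (N(J) = (2*J)/((2*J)) = (2*J)*(1/(2*J)) = 1)
U = 8 (U = 7 - (-1) = 7 - 1*(-1) = 7 + 1 = 8)
V(l, n) = 2*l
-9951/V(1/(118 - 221), 58) - 7659/U = -9951/(2/(118 - 221)) - 7659/8 = -9951/(2/(-103)) - 7659*⅛ = -9951/(2*(-1/103)) - 7659/8 = -9951/(-2/103) - 7659/8 = -9951*(-103/2) - 7659/8 = 1024953/2 - 7659/8 = 4092153/8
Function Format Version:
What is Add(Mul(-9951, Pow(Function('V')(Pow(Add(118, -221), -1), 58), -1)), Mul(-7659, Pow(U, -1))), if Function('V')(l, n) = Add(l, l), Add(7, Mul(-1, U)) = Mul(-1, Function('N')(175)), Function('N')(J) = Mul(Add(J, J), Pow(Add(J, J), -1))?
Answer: Rational(4092153, 8) ≈ 5.1152e+5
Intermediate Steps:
Function('N')(J) = 1 (Function('N')(J) = Mul(Mul(2, J), Pow(Mul(2, J), -1)) = Mul(Mul(2, J), Mul(Rational(1, 2), Pow(J, -1))) = 1)
U = 8 (U = Add(7, Mul(-1, Mul(-1, 1))) = Add(7, Mul(-1, -1)) = Add(7, 1) = 8)
Function('V')(l, n) = Mul(2, l)
Add(Mul(-9951, Pow(Function('V')(Pow(Add(118, -221), -1), 58), -1)), Mul(-7659, Pow(U, -1))) = Add(Mul(-9951, Pow(Mul(2, Pow(Add(118, -221), -1)), -1)), Mul(-7659, Pow(8, -1))) = Add(Mul(-9951, Pow(Mul(2, Pow(-103, -1)), -1)), Mul(-7659, Rational(1, 8))) = Add(Mul(-9951, Pow(Mul(2, Rational(-1, 103)), -1)), Rational(-7659, 8)) = Add(Mul(-9951, Pow(Rational(-2, 103), -1)), Rational(-7659, 8)) = Add(Mul(-9951, Rational(-103, 2)), Rational(-7659, 8)) = Add(Rational(1024953, 2), Rational(-7659, 8)) = Rational(4092153, 8)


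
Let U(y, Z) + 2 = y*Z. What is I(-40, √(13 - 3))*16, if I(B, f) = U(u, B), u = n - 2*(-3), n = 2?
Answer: -5152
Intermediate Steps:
u = 8 (u = 2 - 2*(-3) = 2 + 6 = 8)
U(y, Z) = -2 + Z*y (U(y, Z) = -2 + y*Z = -2 + Z*y)
I(B, f) = -2 + 8*B (I(B, f) = -2 + B*8 = -2 + 8*B)
I(-40, √(13 - 3))*16 = (-2 + 8*(-40))*16 = (-2 - 320)*16 = -322*16 = -5152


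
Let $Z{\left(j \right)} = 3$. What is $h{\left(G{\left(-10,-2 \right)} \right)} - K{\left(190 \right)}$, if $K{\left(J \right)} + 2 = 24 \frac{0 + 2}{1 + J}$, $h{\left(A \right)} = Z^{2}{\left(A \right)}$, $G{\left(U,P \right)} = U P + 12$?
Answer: $\frac{2053}{191} \approx 10.749$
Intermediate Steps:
$G{\left(U,P \right)} = 12 + P U$ ($G{\left(U,P \right)} = P U + 12 = 12 + P U$)
$h{\left(A \right)} = 9$ ($h{\left(A \right)} = 3^{2} = 9$)
$K{\left(J \right)} = -2 + \frac{48}{1 + J}$ ($K{\left(J \right)} = -2 + 24 \frac{0 + 2}{1 + J} = -2 + 24 \frac{2}{1 + J} = -2 + \frac{48}{1 + J}$)
$h{\left(G{\left(-10,-2 \right)} \right)} - K{\left(190 \right)} = 9 - \frac{2 \left(23 - 190\right)}{1 + 190} = 9 - \frac{2 \left(23 - 190\right)}{191} = 9 - 2 \cdot \frac{1}{191} \left(-167\right) = 9 - - \frac{334}{191} = 9 + \frac{334}{191} = \frac{2053}{191}$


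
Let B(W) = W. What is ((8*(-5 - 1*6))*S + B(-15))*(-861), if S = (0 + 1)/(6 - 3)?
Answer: 38171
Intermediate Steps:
S = 1/3 ≈ 0.33333
((8*(-5 - 1*6))*S + B(-15))*(-861) = ((8*(-5 - 1*6))*(1/3) - 15)*(-861) = ((8*(-5 - 6))*(1/3) - 15)*(-861) = ((8*(-11))*(1/3) - 15)*(-861) = (-88*1/3 - 15)*(-861) = (-88/3 - 15)*(-861) = -133/3*(-861) = 38171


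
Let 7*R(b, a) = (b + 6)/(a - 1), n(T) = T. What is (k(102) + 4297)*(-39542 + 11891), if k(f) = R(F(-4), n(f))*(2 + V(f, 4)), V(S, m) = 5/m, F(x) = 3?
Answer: -336015864483/2828 ≈ -1.1882e+8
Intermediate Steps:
R(b, a) = (6 + b)/(7*(-1 + a)) (R(b, a) = ((b + 6)/(a - 1))/7 = ((6 + b)/(-1 + a))/7 = (6 + b)/(7*(-1 + a)))
k(f) = 117/(28*(-1 + f)) (k(f) = ((6 + 3)/(7*(-1 + f)))*(2 + 5/4) = ((⅐)*9/(-1 + f))*(2 + 5*(¼)) = (9/(7*(-1 + f)))*(2 + 5/4) = (9/(7*(-1 + f)))*(13/4) = 117/(28*(-1 + f)))
(k(102) + 4297)*(-39542 + 11891) = (117/(28*(-1 + 102)) + 4297)*(-39542 + 11891) = ((117/28)/101 + 4297)*(-27651) = ((117/28)*(1/101) + 4297)*(-27651) = (117/2828 + 4297)*(-27651) = (12152033/2828)*(-27651) = -336015864483/2828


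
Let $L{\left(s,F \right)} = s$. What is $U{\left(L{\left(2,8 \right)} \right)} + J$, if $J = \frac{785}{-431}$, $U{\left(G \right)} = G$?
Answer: $\frac{77}{431} \approx 0.17865$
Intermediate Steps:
$J = - \frac{785}{431}$ ($J = 785 \left(- \frac{1}{431}\right) = - \frac{785}{431} \approx -1.8213$)
$U{\left(L{\left(2,8 \right)} \right)} + J = 2 - \frac{785}{431} = \frac{77}{431}$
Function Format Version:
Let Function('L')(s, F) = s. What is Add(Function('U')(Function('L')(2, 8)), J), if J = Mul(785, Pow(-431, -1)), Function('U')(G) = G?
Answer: Rational(77, 431) ≈ 0.17865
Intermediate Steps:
J = Rational(-785, 431) (J = Mul(785, Rational(-1, 431)) = Rational(-785, 431) ≈ -1.8213)
Add(Function('U')(Function('L')(2, 8)), J) = Add(2, Rational(-785, 431)) = Rational(77, 431)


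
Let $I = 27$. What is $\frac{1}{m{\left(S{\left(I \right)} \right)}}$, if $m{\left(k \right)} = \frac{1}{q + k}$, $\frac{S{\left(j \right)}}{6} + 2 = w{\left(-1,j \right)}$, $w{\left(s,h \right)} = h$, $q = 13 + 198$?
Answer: $361$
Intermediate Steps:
$q = 211$
$S{\left(j \right)} = -12 + 6 j$
$m{\left(k \right)} = \frac{1}{211 + k}$
$\frac{1}{m{\left(S{\left(I \right)} \right)}} = \frac{1}{\frac{1}{211 + \left(-12 + 6 \cdot 27\right)}} = \frac{1}{\frac{1}{211 + \left(-12 + 162\right)}} = \frac{1}{\frac{1}{211 + 150}} = \frac{1}{\frac{1}{361}} = 361$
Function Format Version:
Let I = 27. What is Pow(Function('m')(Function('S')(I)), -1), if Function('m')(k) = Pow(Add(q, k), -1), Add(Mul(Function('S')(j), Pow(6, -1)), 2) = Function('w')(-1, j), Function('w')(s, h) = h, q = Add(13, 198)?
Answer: 361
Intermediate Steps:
q = 211
Function('S')(j) = Add(-12, Mul(6, j))
Function('m')(k) = Pow(Add(211, k), -1)
Pow(Function('m')(Function('S')(I)), -1) = Pow(Pow(Add(211, Add(-12, Mul(6, 27))), -1), -1) = Pow(Pow(Add(211, Add(-12, 162)), -1), -1) = Pow(Pow(Add(211, 150), -1), -1) = Pow(Pow(361, -1), -1) = Pow(Rational(1, 361), -1) = 361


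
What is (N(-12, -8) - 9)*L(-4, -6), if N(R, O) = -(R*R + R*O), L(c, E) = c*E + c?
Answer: -4980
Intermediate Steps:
L(c, E) = c + E*c (L(c, E) = E*c + c = c + E*c)
N(R, O) = -R**2 - O*R (N(R, O) = -(R**2 + O*R) = -R**2 - O*R)
(N(-12, -8) - 9)*L(-4, -6) = (-1*(-12)*(-8 - 12) - 9)*(-4*(1 - 6)) = (-1*(-12)*(-20) - 9)*(-4*(-5)) = (-240 - 9)*20 = -249*20 = -4980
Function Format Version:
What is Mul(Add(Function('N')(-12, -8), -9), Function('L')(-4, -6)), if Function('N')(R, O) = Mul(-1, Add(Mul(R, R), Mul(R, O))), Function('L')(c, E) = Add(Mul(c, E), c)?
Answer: -4980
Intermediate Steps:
Function('L')(c, E) = Add(c, Mul(E, c)) (Function('L')(c, E) = Add(Mul(E, c), c) = Add(c, Mul(E, c)))
Function('N')(R, O) = Add(Mul(-1, Pow(R, 2)), Mul(-1, O, R)) (Function('N')(R, O) = Mul(-1, Add(Pow(R, 2), Mul(O, R))) = Add(Mul(-1, Pow(R, 2)), Mul(-1, O, R)))
Mul(Add(Function('N')(-12, -8), -9), Function('L')(-4, -6)) = Mul(Add(Mul(-1, -12, Add(-8, -12)), -9), Mul(-4, Add(1, -6))) = Mul(Add(Mul(-1, -12, -20), -9), Mul(-4, -5)) = Mul(Add(-240, -9), 20) = Mul(-249, 20) = -4980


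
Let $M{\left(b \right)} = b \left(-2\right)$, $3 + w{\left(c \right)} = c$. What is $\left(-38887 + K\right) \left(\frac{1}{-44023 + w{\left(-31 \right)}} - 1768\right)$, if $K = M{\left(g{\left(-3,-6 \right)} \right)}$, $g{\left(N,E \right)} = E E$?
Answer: $\frac{3034624699143}{44057} \approx 6.8879 \cdot 10^{7}$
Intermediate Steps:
$w{\left(c \right)} = -3 + c$
$g{\left(N,E \right)} = E^{2}$
$M{\left(b \right)} = - 2 b$
$K = -72$ ($K = - 2 \left(-6\right)^{2} = \left(-2\right) 36 = -72$)
$\left(-38887 + K\right) \left(\frac{1}{-44023 + w{\left(-31 \right)}} - 1768\right) = \left(-38887 - 72\right) \left(\frac{1}{-44023 - 34} - 1768\right) = - 38959 \left(\frac{1}{-44023 - 34} - 1768\right) = - 38959 \left(\frac{1}{-44057} - 1768\right) = - 38959 \left(- \frac{1}{44057} - 1768\right) = \left(-38959\right) \left(- \frac{77892777}{44057}\right) = \frac{3034624699143}{44057}$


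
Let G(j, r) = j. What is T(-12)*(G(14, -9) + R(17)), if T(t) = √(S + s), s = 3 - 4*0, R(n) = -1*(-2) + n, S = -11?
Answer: 66*I*√2 ≈ 93.338*I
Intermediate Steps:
R(n) = 2 + n
s = 3 (s = 3 + 0 = 3)
T(t) = 2*I*√2 (T(t) = √(-11 + 3) = √(-8) = 2*I*√2)
T(-12)*(G(14, -9) + R(17)) = (2*I*√2)*(14 + (2 + 17)) = (2*I*√2)*(14 + 19) = (2*I*√2)*33 = 66*I*√2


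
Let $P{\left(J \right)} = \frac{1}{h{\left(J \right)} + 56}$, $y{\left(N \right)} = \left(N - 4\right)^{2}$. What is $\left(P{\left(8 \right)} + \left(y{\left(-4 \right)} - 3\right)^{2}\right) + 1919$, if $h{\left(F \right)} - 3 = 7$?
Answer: $\frac{372241}{66} \approx 5640.0$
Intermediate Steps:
$h{\left(F \right)} = 10$ ($h{\left(F \right)} = 3 + 7 = 10$)
$y{\left(N \right)} = \left(-4 + N\right)^{2}$
$P{\left(J \right)} = \frac{1}{66}$ ($P{\left(J \right)} = \frac{1}{10 + 56} = \frac{1}{66}$)
$\left(P{\left(8 \right)} + \left(y{\left(-4 \right)} - 3\right)^{2}\right) + 1919 = \left(\frac{1}{66} + \left(\left(-4 - 4\right)^{2} - 3\right)^{2}\right) + 1919 = \left(\frac{1}{66} + \left(\left(-8\right)^{2} - 3\right)^{2}\right) + 1919 = \left(\frac{1}{66} + \left(64 - 3\right)^{2}\right) + 1919 = \left(\frac{1}{66} + 61^{2}\right) + 1919 = \left(\frac{1}{66} + 3721\right) + 1919 = \frac{245587}{66} + 1919 = \frac{372241}{66}$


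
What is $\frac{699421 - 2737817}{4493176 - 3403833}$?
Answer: $- \frac{2038396}{1089343} \approx -1.8712$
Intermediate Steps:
$\frac{699421 - 2737817}{4493176 - 3403833} = \frac{699421 - 2737817}{1089343} = \left(-2038396\right) \frac{1}{1089343} = - \frac{2038396}{1089343}$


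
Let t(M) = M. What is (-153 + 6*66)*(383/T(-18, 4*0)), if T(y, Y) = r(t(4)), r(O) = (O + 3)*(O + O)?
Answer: 93069/56 ≈ 1661.9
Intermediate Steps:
r(O) = 2*O*(3 + O) (r(O) = (3 + O)*(2*O) = 2*O*(3 + O))
T(y, Y) = 56 (T(y, Y) = 2*4*(3 + 4) = 2*4*7 = 56)
(-153 + 6*66)*(383/T(-18, 4*0)) = (-153 + 6*66)*(383/56) = (-153 + 396)*(383*(1/56)) = 243*(383/56) = 93069/56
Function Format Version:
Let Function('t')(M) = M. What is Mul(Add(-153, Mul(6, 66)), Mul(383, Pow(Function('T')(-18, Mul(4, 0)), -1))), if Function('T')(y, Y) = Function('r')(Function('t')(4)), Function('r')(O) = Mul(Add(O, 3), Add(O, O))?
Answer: Rational(93069, 56) ≈ 1661.9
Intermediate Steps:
Function('r')(O) = Mul(2, O, Add(3, O)) (Function('r')(O) = Mul(Add(3, O), Mul(2, O)) = Mul(2, O, Add(3, O)))
Function('T')(y, Y) = 56 (Function('T')(y, Y) = Mul(2, 4, Add(3, 4)) = Mul(2, 4, 7) = 56)
Mul(Add(-153, Mul(6, 66)), Mul(383, Pow(Function('T')(-18, Mul(4, 0)), -1))) = Mul(Add(-153, Mul(6, 66)), Mul(383, Pow(56, -1))) = Mul(Add(-153, 396), Mul(383, Rational(1, 56))) = Mul(243, Rational(383, 56)) = Rational(93069, 56)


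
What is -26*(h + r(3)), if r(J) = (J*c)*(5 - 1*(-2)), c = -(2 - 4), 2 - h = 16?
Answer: -728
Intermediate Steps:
h = -14 (h = 2 - 1*16 = 2 - 16 = -14)
c = 2 (c = -1*(-2) = 2)
r(J) = 14*J (r(J) = (J*2)*(5 - 1*(-2)) = (2*J)*(5 + 2) = (2*J)*7 = 14*J)
-26*(h + r(3)) = -26*(-14 + 14*3) = -26*(-14 + 42) = -26*28 = -728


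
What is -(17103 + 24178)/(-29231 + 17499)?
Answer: 41281/11732 ≈ 3.5187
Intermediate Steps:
-(17103 + 24178)/(-29231 + 17499) = -41281/(-11732) = -41281*(-1)/11732 = -1*(-41281/11732) = 41281/11732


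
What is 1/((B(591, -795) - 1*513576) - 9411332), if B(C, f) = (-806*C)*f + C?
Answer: 1/368770753 ≈ 2.7117e-9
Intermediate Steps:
B(C, f) = C - 806*C*f (B(C, f) = -806*C*f + C = C - 806*C*f)
1/((B(591, -795) - 1*513576) - 9411332) = 1/((591*(1 - 806*(-795)) - 1*513576) - 9411332) = 1/((591*(1 + 640770) - 513576) - 9411332) = 1/((591*640771 - 513576) - 9411332) = 1/((378695661 - 513576) - 9411332) = 1/(378182085 - 9411332) = 1/368770753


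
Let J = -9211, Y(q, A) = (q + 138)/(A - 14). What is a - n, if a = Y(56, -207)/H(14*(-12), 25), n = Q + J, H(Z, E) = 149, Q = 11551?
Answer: -77054054/32929 ≈ -2340.0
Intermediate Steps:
Y(q, A) = (138 + q)/(-14 + A)
n = 2340 (n = 11551 - 9211 = 2340)
a = -194/32929 (a = ((138 + 56)/(-14 - 207))/149 = (194/(-221))*(1/149) = -1/221*194*(1/149) = -194/221*1/149 = -194/32929 ≈ -0.0058915)
a - n = -194/32929 - 1*2340 = -194/32929 - 2340 = -77054054/32929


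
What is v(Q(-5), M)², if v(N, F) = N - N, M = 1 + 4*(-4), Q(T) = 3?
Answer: 0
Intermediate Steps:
M = -15 (M = 1 - 16 = -15)
v(N, F) = 0
v(Q(-5), M)² = 0² = 0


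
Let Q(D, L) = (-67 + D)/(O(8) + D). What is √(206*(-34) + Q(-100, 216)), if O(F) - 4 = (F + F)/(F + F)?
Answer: I*√63195235/95 ≈ 83.679*I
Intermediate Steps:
O(F) = 5 (O(F) = 4 + (F + F)/(F + F) = 4 + (2*F)/((2*F)) = 4 + (2*F)*(1/(2*F)) = 4 + 1 = 5)
Q(D, L) = (-67 + D)/(5 + D)
√(206*(-34) + Q(-100, 216)) = √(206*(-34) + (-67 - 100)/(5 - 100)) = √(-7004 - 167/(-95)) = √(-7004 - 1/95*(-167)) = √(-7004 + 167/95) = √(-665213/95) = I*√63195235/95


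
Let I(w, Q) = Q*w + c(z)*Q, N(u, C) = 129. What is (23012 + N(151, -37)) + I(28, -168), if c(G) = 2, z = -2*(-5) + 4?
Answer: 18101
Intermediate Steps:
z = 14 (z = 10 + 4 = 14)
I(w, Q) = 2*Q + Q*w (I(w, Q) = Q*w + 2*Q = 2*Q + Q*w)
(23012 + N(151, -37)) + I(28, -168) = (23012 + 129) - 168*(2 + 28) = 23141 - 168*30 = 23141 - 5040 = 18101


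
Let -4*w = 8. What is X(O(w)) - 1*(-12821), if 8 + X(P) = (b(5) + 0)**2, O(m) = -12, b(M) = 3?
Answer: 12822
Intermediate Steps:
w = -2 (w = -1/4*8 = -2)
X(P) = 1 (X(P) = -8 + (3 + 0)**2 = -8 + 3**2 = -8 + 9 = 1)
X(O(w)) - 1*(-12821) = 1 - 1*(-12821) = 1 + 12821 = 12822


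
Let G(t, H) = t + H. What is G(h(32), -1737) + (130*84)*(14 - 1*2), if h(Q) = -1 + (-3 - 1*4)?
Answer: 129295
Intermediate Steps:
h(Q) = -8 (h(Q) = -1 + (-3 - 4) = -1 - 7 = -8)
G(t, H) = H + t
G(h(32), -1737) + (130*84)*(14 - 1*2) = (-1737 - 8) + (130*84)*(14 - 1*2) = -1745 + 10920*(14 - 2) = -1745 + 10920*12 = -1745 + 131040 = 129295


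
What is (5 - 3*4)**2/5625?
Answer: 49/5625 ≈ 0.0087111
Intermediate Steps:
(5 - 3*4)**2/5625 = (5 - 12)**2*(1/5625) = (-7)**2*(1/5625) = 49*(1/5625) = 49/5625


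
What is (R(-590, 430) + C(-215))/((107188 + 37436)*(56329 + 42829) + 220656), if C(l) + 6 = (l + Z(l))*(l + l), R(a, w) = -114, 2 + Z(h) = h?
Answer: 85/6566322 ≈ 1.2945e-5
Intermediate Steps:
Z(h) = -2 + h
C(l) = -6 + 2*l*(-2 + 2*l) (C(l) = -6 + (l + (-2 + l))*(l + l) = -6 + (-2 + 2*l)*(2*l) = -6 + 2*l*(-2 + 2*l))
(R(-590, 430) + C(-215))/((107188 + 37436)*(56329 + 42829) + 220656) = (-114 + (-6 - 4*(-215) + 4*(-215)²))/((107188 + 37436)*(56329 + 42829) + 220656) = (-114 + (-6 + 860 + 4*46225))/(144624*99158 + 220656) = (-114 + (-6 + 860 + 184900))/(14340626592 + 220656) = (-114 + 185754)/14340847248 = 185640*(1/14340847248) = 85/6566322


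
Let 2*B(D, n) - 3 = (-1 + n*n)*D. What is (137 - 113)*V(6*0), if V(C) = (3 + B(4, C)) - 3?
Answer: -12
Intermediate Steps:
B(D, n) = 3/2 + D*(-1 + n²)/2 (B(D, n) = 3/2 + ((-1 + n*n)*D)/2 = 3/2 + ((-1 + n²)*D)/2 = 3/2 + (D*(-1 + n²))/2 = 3/2 + D*(-1 + n²)/2)
V(C) = -½ + 2*C² (V(C) = (3 + (3/2 - ½*4 + (½)*4*C²)) - 3 = (3 + (3/2 - 2 + 2*C²)) - 3 = (3 + (-½ + 2*C²)) - 3 = (5/2 + 2*C²) - 3 = -½ + 2*C²)
(137 - 113)*V(6*0) = (137 - 113)*(-½ + 2*(6*0)²) = 24*(-½ + 2*0²) = 24*(-½ + 2*0) = 24*(-½ + 0) = 24*(-½) = -12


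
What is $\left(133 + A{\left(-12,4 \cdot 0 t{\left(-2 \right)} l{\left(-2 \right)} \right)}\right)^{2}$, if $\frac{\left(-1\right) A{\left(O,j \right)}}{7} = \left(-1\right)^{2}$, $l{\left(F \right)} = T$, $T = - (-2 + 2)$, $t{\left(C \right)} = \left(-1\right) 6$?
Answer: $15876$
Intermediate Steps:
$t{\left(C \right)} = -6$
$T = 0$ ($T = \left(-1\right) 0 = 0$)
$l{\left(F \right)} = 0$
$A{\left(O,j \right)} = -7$ ($A{\left(O,j \right)} = - 7 \left(-1\right)^{2} = \left(-7\right) 1 = -7$)
$\left(133 + A{\left(-12,4 \cdot 0 t{\left(-2 \right)} l{\left(-2 \right)} \right)}\right)^{2} = \left(133 - 7\right)^{2} = 126^{2} = 15876$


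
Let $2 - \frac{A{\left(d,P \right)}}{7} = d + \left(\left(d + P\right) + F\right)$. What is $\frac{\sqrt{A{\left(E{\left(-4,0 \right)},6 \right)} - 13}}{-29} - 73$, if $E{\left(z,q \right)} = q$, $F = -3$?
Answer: $-73 - \frac{2 i \sqrt{5}}{29} \approx -73.0 - 0.15421 i$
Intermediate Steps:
$A{\left(d,P \right)} = 35 - 14 d - 7 P$ ($A{\left(d,P \right)} = 14 - 7 \left(d - \left(3 - P - d\right)\right) = 14 - 7 \left(d + \left(-3 + P + d\right)\right) = 14 - 7 \left(-3 + P + 2 d\right) = 14 - \left(-21 + 7 P + 14 d\right) = 35 - 14 d - 7 P$)
$\frac{\sqrt{A{\left(E{\left(-4,0 \right)},6 \right)} - 13}}{-29} - 73 = \frac{\sqrt{\left(35 - 0 - 42\right) - 13}}{-29} - 73 = - \frac{\sqrt{\left(35 + 0 - 42\right) - 13}}{29} - 73 = - \frac{\sqrt{-7 - 13}}{29} - 73 = - \frac{\sqrt{-20}}{29} - 73 = - \frac{2 i \sqrt{5}}{29} - 73 = -73 - \frac{2 i \sqrt{5}}{29}$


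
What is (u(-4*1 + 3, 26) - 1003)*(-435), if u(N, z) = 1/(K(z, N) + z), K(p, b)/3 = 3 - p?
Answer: 18761550/43 ≈ 4.3632e+5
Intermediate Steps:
K(p, b) = 9 - 3*p (K(p, b) = 3*(3 - p) = 9 - 3*p)
u(N, z) = 1/(9 - 2*z) (u(N, z) = 1/((9 - 3*z) + z) = 1/(9 - 2*z))
(u(-4*1 + 3, 26) - 1003)*(-435) = (-1/(-9 + 2*26) - 1003)*(-435) = (-1/(-9 + 52) - 1003)*(-435) = (-1/43 - 1003)*(-435) = -43130/43*(-435) = 18761550/43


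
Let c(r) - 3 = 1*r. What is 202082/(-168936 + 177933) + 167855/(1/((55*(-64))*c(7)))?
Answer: -53158738309918/8997 ≈ -5.9085e+9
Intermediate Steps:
c(r) = 3 + r (c(r) = 3 + 1*r = 3 + r)
202082/(-168936 + 177933) + 167855/(1/((55*(-64))*c(7))) = 202082/(-168936 + 177933) + 167855/(1/((55*(-64))*(3 + 7))) = 202082/8997 + 167855/(1/(-3520*10)) = 202082*(1/8997) + 167855/(1/(-35200)) = 202082/8997 + 167855/(-1/35200) = 202082/8997 + 167855*(-35200) = 202082/8997 - 5908496000 = -53158738309918/8997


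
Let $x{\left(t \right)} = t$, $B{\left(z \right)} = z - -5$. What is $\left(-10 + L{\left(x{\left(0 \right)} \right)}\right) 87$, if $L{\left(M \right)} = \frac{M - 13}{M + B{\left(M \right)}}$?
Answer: $- \frac{5481}{5} \approx -1096.2$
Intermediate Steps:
$B{\left(z \right)} = 5 + z$ ($B{\left(z \right)} = z + 5 = 5 + z$)
$L{\left(M \right)} = \frac{-13 + M}{5 + 2 M}$ ($L{\left(M \right)} = \frac{M - 13}{M + \left(5 + M\right)} = \frac{-13 + M}{5 + 2 M}$)
$\left(-10 + L{\left(x{\left(0 \right)} \right)}\right) 87 = \left(-10 + \frac{-13 + 0}{5 + 2 \cdot 0}\right) 87 = \left(-10 + \frac{1}{5 + 0} \left(-13\right)\right) 87 = \left(-10 + \frac{1}{5} \left(-13\right)\right) 87 = \left(-10 - \frac{13}{5}\right) 87 = \left(- \frac{63}{5}\right) 87 = - \frac{5481}{5}$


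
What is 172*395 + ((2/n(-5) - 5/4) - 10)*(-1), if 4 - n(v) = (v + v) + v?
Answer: 5164287/76 ≈ 67951.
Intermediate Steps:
n(v) = 4 - 3*v (n(v) = 4 - ((v + v) + v) = 4 - (2*v + v) = 4 - 3*v)
172*395 + ((2/n(-5) - 5/4) - 10)*(-1) = 172*395 + ((2/(4 - 3*(-5)) - 5/4) - 10)*(-1) = 67940 + ((2/(4 + 15) - 5*¼) - 10)*(-1) = 67940 + ((2/19 - 5/4) - 10)*(-1) = 67940 + (-87/76 - 10)*(-1) = 67940 - 847/76*(-1) = 67940 + 847/76 = 5164287/76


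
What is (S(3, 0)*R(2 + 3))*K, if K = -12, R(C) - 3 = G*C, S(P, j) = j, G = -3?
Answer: 0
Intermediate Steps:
R(C) = 3 - 3*C
(S(3, 0)*R(2 + 3))*K = (0*(3 - 3*(2 + 3)))*(-12) = (0*(3 - 3*5))*(-12) = (0*(3 - 15))*(-12) = (0*(-12))*(-12) = 0*(-12) = 0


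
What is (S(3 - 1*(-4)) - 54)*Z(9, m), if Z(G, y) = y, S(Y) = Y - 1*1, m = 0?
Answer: 0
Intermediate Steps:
S(Y) = -1 + Y (S(Y) = Y - 1 = -1 + Y)
(S(3 - 1*(-4)) - 54)*Z(9, m) = ((-1 + (3 - 1*(-4))) - 54)*0 = ((-1 + (3 + 4)) - 54)*0 = ((-1 + 7) - 54)*0 = (6 - 54)*0 = -48*0 = 0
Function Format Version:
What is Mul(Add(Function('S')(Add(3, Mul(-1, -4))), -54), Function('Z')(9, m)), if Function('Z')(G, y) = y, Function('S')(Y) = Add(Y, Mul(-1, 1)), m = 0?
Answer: 0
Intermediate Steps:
Function('S')(Y) = Add(-1, Y) (Function('S')(Y) = Add(Y, -1) = Add(-1, Y))
Mul(Add(Function('S')(Add(3, Mul(-1, -4))), -54), Function('Z')(9, m)) = Mul(Add(Add(-1, Add(3, Mul(-1, -4))), -54), 0) = Mul(Add(Add(-1, Add(3, 4)), -54), 0) = Mul(Add(Add(-1, 7), -54), 0) = Mul(Add(6, -54), 0) = Mul(-48, 0) = 0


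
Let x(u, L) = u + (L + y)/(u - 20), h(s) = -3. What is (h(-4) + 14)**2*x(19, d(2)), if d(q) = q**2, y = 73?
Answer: -7018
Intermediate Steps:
x(u, L) = u + (73 + L)/(-20 + u) (x(u, L) = u + (L + 73)/(u - 20) = u + (73 + L)/(-20 + u))
(h(-4) + 14)**2*x(19, d(2)) = (-3 + 14)**2*((73 + 2**2 + 19**2 - 20*19)/(-20 + 19)) = 11**2*((73 + 4 + 361 - 380)/(-1)) = 121*(-1*58) = 121*(-58) = -7018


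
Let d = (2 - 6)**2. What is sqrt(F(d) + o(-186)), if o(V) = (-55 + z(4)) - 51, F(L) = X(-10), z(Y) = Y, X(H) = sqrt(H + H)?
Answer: sqrt(-102 + 2*I*sqrt(5)) ≈ 0.2214 + 10.102*I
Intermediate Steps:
X(H) = sqrt(2)*sqrt(H) (X(H) = sqrt(2*H) = sqrt(2)*sqrt(H))
d = 16 (d = (-4)**2 = 16)
F(L) = 2*I*sqrt(5) (F(L) = sqrt(2)*sqrt(-10) = sqrt(2)*(I*sqrt(10)) = 2*I*sqrt(5))
o(V) = -102 (o(V) = (-55 + 4) - 51 = -51 - 51 = -102)
sqrt(F(d) + o(-186)) = sqrt(2*I*sqrt(5) - 102) = sqrt(-102 + 2*I*sqrt(5))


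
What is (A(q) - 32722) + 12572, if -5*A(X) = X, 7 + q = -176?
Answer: -100567/5 ≈ -20113.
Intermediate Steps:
q = -183 (q = -7 - 176 = -183)
A(X) = -X/5
(A(q) - 32722) + 12572 = (-1/5*(-183) - 32722) + 12572 = (183/5 - 32722) + 12572 = -163427/5 + 12572 = -100567/5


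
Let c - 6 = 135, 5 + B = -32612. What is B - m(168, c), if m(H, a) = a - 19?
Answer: -32739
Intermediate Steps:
B = -32617 (B = -5 - 32612 = -32617)
c = 141 (c = 6 + 135 = 141)
m(H, a) = -19 + a
B - m(168, c) = -32617 - (-19 + 141) = -32617 - 1*122 = -32617 - 122 = -32739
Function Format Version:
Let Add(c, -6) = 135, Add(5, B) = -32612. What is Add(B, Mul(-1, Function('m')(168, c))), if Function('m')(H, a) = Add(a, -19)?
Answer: -32739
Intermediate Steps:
B = -32617 (B = Add(-5, -32612) = -32617)
c = 141 (c = Add(6, 135) = 141)
Function('m')(H, a) = Add(-19, a)
Add(B, Mul(-1, Function('m')(168, c))) = Add(-32617, Mul(-1, Add(-19, 141))) = Add(-32617, Mul(-1, 122)) = Add(-32617, -122) = -32739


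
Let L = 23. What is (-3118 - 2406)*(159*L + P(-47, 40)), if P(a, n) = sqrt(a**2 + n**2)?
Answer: -20201268 - 5524*sqrt(3809) ≈ -2.0542e+7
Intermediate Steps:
(-3118 - 2406)*(159*L + P(-47, 40)) = (-3118 - 2406)*(159*23 + sqrt((-47)**2 + 40**2)) = -5524*(3657 + sqrt(2209 + 1600)) = -5524*(3657 + sqrt(3809)) = -20201268 - 5524*sqrt(3809)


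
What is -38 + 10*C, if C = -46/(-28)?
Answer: -151/7 ≈ -21.571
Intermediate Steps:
C = 23/14 (C = -46*(-1/28) = 23/14 ≈ 1.6429)
-38 + 10*C = -38 + 10*(23/14) = -38 + 115/7 = -151/7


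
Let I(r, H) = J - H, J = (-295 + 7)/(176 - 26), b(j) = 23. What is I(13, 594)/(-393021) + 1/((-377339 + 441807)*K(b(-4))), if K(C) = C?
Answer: 7366681199/4856311583700 ≈ 0.0015169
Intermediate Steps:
J = -48/25 (J = -288/150 = -288*1/150 = -48/25 ≈ -1.9200)
I(r, H) = -48/25 - H
I(13, 594)/(-393021) + 1/((-377339 + 441807)*K(b(-4))) = (-48/25 - 1*594)/(-393021) + 1/((-377339 + 441807)*23) = (-48/25 - 594)*(-1/393021) + (1/23)/64468 = -14898/25*(-1/393021) + (1/64468)*(1/23) = 4966/3275175 + 1/1482764 = 7366681199/4856311583700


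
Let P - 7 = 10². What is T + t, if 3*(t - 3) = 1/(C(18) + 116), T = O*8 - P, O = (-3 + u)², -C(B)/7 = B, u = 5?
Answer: -2161/30 ≈ -72.033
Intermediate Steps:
C(B) = -7*B
P = 107 (P = 7 + 10² = 7 + 100 = 107)
O = 4 (O = (-3 + 5)² = 2² = 4)
T = -75 (T = 4*8 - 1*107 = 32 - 107 = -75)
t = 89/30 (t = 3 + 1/(3*(-7*18 + 116)) = 3 + 1/(3*(-126 + 116)) = 3 + (⅓)/(-10) = 3 + (⅓)*(-⅒) = 3 - 1/30 = 89/30 ≈ 2.9667)
T + t = -75 + 89/30 = -2161/30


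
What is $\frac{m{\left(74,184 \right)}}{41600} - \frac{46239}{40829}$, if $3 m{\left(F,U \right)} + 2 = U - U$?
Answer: $- \frac{2885354429}{2547729600} \approx -1.1325$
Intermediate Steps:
$m{\left(F,U \right)} = - \frac{2}{3}$ ($m{\left(F,U \right)} = - \frac{2}{3} + \frac{U - U}{3} = - \frac{2}{3} + \frac{1}{3} \cdot 0 = - \frac{2}{3} + 0 = - \frac{2}{3}$)
$\frac{m{\left(74,184 \right)}}{41600} - \frac{46239}{40829} = - \frac{2}{3 \cdot 41600} - \frac{46239}{40829} = \left(- \frac{2}{3}\right) \frac{1}{41600} - \frac{46239}{40829} = - \frac{1}{62400} - \frac{46239}{40829} = - \frac{2885354429}{2547729600}$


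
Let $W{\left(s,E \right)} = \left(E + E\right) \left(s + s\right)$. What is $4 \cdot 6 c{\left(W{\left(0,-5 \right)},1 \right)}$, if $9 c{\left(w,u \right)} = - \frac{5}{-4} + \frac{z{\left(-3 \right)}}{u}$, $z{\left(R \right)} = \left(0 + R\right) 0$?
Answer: $\frac{10}{3} \approx 3.3333$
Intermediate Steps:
$W{\left(s,E \right)} = 4 E s$ ($W{\left(s,E \right)} = 2 E 2 s = 4 E s$)
$z{\left(R \right)} = 0$ ($z{\left(R \right)} = R 0 = 0$)
$c{\left(w,u \right)} = \frac{5}{36}$ ($c{\left(w,u \right)} = \frac{- \frac{5}{-4} + \frac{0}{u}}{9} = \frac{\left(-5\right) \left(- \frac{1}{4}\right) + 0}{9} = \frac{\frac{5}{4} + 0}{9} = \frac{1}{9} \cdot \frac{5}{4} = \frac{5}{36}$)
$4 \cdot 6 c{\left(W{\left(0,-5 \right)},1 \right)} = 4 \cdot 6 \cdot \frac{5}{36} = 24 \cdot \frac{5}{36} = \frac{10}{3}$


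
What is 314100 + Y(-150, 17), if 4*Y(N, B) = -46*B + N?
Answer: 313867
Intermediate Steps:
Y(N, B) = -23*B/2 + N/4 (Y(N, B) = (-46*B + N)/4 = (N - 46*B)/4 = -23*B/2 + N/4)
314100 + Y(-150, 17) = 314100 + (-23/2*17 + (¼)*(-150)) = 314100 + (-391/2 - 75/2) = 314100 - 233 = 313867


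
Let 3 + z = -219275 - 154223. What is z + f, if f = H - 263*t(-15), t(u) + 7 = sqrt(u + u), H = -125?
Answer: -371785 - 263*I*sqrt(30) ≈ -3.7179e+5 - 1440.5*I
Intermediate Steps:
t(u) = -7 + sqrt(2)*sqrt(u) (t(u) = -7 + sqrt(u + u) = -7 + sqrt(2*u) = -7 + sqrt(2)*sqrt(u))
f = 1716 - 263*I*sqrt(30) (f = -125 - 263*(-7 + sqrt(2)*sqrt(-15)) = -125 - 263*(-7 + sqrt(2)*(I*sqrt(15))) = -125 - 263*(-7 + I*sqrt(30)) = -125 + (1841 - 263*I*sqrt(30)) = 1716 - 263*I*sqrt(30) ≈ 1716.0 - 1440.5*I)
z = -373501 (z = -3 + (-219275 - 154223) = -3 - 373498 = -373501)
z + f = -373501 + (1716 - 263*I*sqrt(30)) = -371785 - 263*I*sqrt(30)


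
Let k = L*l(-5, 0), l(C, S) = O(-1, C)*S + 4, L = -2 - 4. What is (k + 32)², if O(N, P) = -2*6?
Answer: 64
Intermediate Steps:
L = -6
O(N, P) = -12
l(C, S) = 4 - 12*S (l(C, S) = -12*S + 4 = 4 - 12*S)
k = -24 (k = -6*(4 - 12*0) = -6*(4 + 0) = -6*4 = -24)
(k + 32)² = (-24 + 32)² = 8² = 64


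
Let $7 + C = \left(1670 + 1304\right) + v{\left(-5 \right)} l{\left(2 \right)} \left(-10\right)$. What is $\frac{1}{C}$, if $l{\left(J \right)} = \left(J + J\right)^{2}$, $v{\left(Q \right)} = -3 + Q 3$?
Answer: $\frac{1}{5847} \approx 0.00017103$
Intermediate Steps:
$v{\left(Q \right)} = -3 + 3 Q$
$l{\left(J \right)} = 4 J^{2}$ ($l{\left(J \right)} = \left(2 J\right)^{2} = 4 J^{2}$)
$C = 5847$ ($C = -7 + \left(\left(1670 + 1304\right) + \left(-3 + 3 \left(-5\right)\right) 4 \cdot 2^{2} \left(-10\right)\right) = -7 + \left(2974 + \left(-3 - 15\right) 4 \cdot 4 \left(-10\right)\right) = -7 + \left(2974 + \left(-18\right) 16 \left(-10\right)\right) = -7 + \left(2974 - -2880\right) = -7 + \left(2974 + 2880\right) = -7 + 5854 = 5847$)
$\frac{1}{C} = \frac{1}{5847}$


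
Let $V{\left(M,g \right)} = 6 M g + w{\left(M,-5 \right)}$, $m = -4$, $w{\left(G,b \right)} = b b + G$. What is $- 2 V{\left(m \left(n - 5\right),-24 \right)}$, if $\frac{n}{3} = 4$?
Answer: $-8058$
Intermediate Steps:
$n = 12$ ($n = 3 \cdot 4 = 12$)
$w{\left(G,b \right)} = G + b^{2}$ ($w{\left(G,b \right)} = b^{2} + G = G + b^{2}$)
$V{\left(M,g \right)} = 25 + M + 6 M g$ ($V{\left(M,g \right)} = 6 M g + \left(M + \left(-5\right)^{2}\right) = 6 M g + \left(M + 25\right) = 6 M g + \left(25 + M\right) = 25 + M + 6 M g$)
$- 2 V{\left(m \left(n - 5\right),-24 \right)} = - 2 \left(25 - 4 \left(12 - 5\right) + 6 \left(- 4 \left(12 - 5\right)\right) \left(-24\right)\right) = - 2 \left(25 - 28 + 6 \left(\left(-4\right) 7\right) \left(-24\right)\right) = - 2 \left(25 - 28 + 6 \left(-28\right) \left(-24\right)\right) = - 2 \left(25 - 28 + 4032\right) = \left(-2\right) 4029 = -8058$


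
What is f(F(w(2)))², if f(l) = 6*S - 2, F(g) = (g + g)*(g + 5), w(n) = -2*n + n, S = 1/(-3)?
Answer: 16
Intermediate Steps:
S = -⅓ (S = 1*(-⅓) = -⅓ ≈ -0.33333)
w(n) = -n
F(g) = 2*g*(5 + g) (F(g) = (2*g)*(5 + g) = 2*g*(5 + g))
f(l) = -4 (f(l) = 6*(-⅓) - 2 = -2 - 2 = -4)
f(F(w(2)))² = (-4)² = 16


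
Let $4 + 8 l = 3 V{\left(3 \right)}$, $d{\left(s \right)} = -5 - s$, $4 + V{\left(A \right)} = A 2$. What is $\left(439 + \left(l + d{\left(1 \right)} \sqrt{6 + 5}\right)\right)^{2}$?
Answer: $\frac{3093385}{16} - 5271 \sqrt{11} \approx 1.7585 \cdot 10^{5}$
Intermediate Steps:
$V{\left(A \right)} = -4 + 2 A$ ($V{\left(A \right)} = -4 + A 2 = -4 + 2 A$)
$l = \frac{1}{4}$ ($l = - \frac{1}{2} + \frac{3 \left(-4 + 2 \cdot 3\right)}{8} = - \frac{1}{2} + \frac{3 \left(-4 + 6\right)}{8} = - \frac{1}{2} + \frac{3 \cdot 2}{8} = - \frac{1}{2} + \frac{1}{8} \cdot 6 = - \frac{1}{2} + \frac{3}{4} = \frac{1}{4} \approx 0.25$)
$\left(439 + \left(l + d{\left(1 \right)} \sqrt{6 + 5}\right)\right)^{2} = \left(439 + \left(\frac{1}{4} + \left(-5 - 1\right) \sqrt{6 + 5}\right)\right)^{2} = \left(439 + \left(\frac{1}{4} + \left(-5 - 1\right) \sqrt{11}\right)\right)^{2} = \left(439 + \left(\frac{1}{4} - 6 \sqrt{11}\right)\right)^{2} = \left(\frac{1757}{4} - 6 \sqrt{11}\right)^{2}$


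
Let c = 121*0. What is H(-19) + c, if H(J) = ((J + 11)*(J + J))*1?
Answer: 304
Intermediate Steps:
c = 0
H(J) = 2*J*(11 + J) (H(J) = ((11 + J)*(2*J))*1 = (2*J*(11 + J))*1 = 2*J*(11 + J))
H(-19) + c = 2*(-19)*(11 - 19) + 0 = 2*(-19)*(-8) + 0 = 304 + 0 = 304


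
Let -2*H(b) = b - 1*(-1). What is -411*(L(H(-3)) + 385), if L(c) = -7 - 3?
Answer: -154125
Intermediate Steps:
H(b) = -½ - b/2 (H(b) = -(b - 1*(-1))/2 = -(b + 1)/2 = -(1 + b)/2 = -½ - b/2)
L(c) = -10
-411*(L(H(-3)) + 385) = -411*(-10 + 385) = -411*375 = -154125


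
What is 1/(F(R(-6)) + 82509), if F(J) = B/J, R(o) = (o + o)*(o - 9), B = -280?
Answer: 9/742567 ≈ 1.2120e-5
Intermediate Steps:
R(o) = 2*o*(-9 + o) (R(o) = (2*o)*(-9 + o) = 2*o*(-9 + o))
F(J) = -280/J
1/(F(R(-6)) + 82509) = 1/(-280*(-1/(12*(-9 - 6))) + 82509) = 1/(-280/(2*(-6)*(-15)) + 82509) = 1/(-280/180 + 82509) = 1/(-280*1/180 + 82509) = 1/(-14/9 + 82509) = 1/(742567/9) = 9/742567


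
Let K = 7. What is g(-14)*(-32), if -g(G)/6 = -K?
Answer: -1344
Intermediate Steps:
g(G) = 42 (g(G) = -(-6)*7 = -6*(-7) = 42)
g(-14)*(-32) = 42*(-32) = -1344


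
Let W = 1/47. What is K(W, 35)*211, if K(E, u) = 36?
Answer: 7596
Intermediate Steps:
W = 1/47 ≈ 0.021277
K(W, 35)*211 = 36*211 = 7596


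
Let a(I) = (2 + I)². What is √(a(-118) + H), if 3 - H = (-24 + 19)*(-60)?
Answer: √13159 ≈ 114.71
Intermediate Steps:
H = -297 (H = 3 - (-24 + 19)*(-60) = 3 - (-5)*(-60) = 3 - 1*300 = 3 - 300 = -297)
√(a(-118) + H) = √((2 - 118)² - 297) = √((-116)² - 297) = √(13456 - 297) = √13159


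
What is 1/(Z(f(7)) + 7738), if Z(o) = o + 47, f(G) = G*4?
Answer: 1/7813 ≈ 0.00012799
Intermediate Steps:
f(G) = 4*G
Z(o) = 47 + o
1/(Z(f(7)) + 7738) = 1/((47 + 4*7) + 7738) = 1/((47 + 28) + 7738) = 1/(75 + 7738) = 1/7813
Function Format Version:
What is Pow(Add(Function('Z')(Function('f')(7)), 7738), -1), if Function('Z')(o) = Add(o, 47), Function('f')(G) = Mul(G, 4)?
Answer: Rational(1, 7813) ≈ 0.00012799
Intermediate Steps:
Function('f')(G) = Mul(4, G)
Function('Z')(o) = Add(47, o)
Pow(Add(Function('Z')(Function('f')(7)), 7738), -1) = Pow(Add(Add(47, Mul(4, 7)), 7738), -1) = Pow(Add(Add(47, 28), 7738), -1) = Pow(Add(75, 7738), -1) = Pow(7813, -1) = Rational(1, 7813)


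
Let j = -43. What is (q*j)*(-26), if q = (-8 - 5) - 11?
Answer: -26832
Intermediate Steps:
q = -24 (q = -13 - 11 = -24)
(q*j)*(-26) = -24*(-43)*(-26) = 1032*(-26) = -26832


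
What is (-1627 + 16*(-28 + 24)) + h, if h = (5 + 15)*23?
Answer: -1231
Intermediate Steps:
h = 460 (h = 20*23 = 460)
(-1627 + 16*(-28 + 24)) + h = (-1627 + 16*(-28 + 24)) + 460 = (-1627 + 16*(-4)) + 460 = (-1627 - 64) + 460 = -1691 + 460 = -1231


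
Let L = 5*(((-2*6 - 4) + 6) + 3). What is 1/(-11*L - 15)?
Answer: 1/370 ≈ 0.0027027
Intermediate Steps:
L = -35 (L = 5*(((-12 - 4) + 6) + 3) = 5*((-16 + 6) + 3) = 5*(-10 + 3) = 5*(-7) = -35)
1/(-11*L - 15) = 1/(-11*(-35) - 15) = 1/(385 - 15) = 1/370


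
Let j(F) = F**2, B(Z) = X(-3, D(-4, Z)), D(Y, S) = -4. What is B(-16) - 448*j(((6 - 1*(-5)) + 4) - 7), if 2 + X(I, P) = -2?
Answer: -28676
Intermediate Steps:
X(I, P) = -4 (X(I, P) = -2 - 2 = -4)
B(Z) = -4
B(-16) - 448*j(((6 - 1*(-5)) + 4) - 7) = -4 - 448*(((6 - 1*(-5)) + 4) - 7)**2 = -4 - 448*(((6 + 5) + 4) - 7)**2 = -4 - 448*((11 + 4) - 7)**2 = -4 - 448*(15 - 7)**2 = -4 - 448*8**2 = -4 - 448*64 = -4 - 28672 = -28676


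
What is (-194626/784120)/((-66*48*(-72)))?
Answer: -97313/89427317760 ≈ -1.0882e-6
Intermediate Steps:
(-194626/784120)/((-66*48*(-72))) = (-194626*1/784120)/((-3168*(-72))) = -97313/392060/228096 = -97313/392060*1/228096 = -97313/89427317760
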